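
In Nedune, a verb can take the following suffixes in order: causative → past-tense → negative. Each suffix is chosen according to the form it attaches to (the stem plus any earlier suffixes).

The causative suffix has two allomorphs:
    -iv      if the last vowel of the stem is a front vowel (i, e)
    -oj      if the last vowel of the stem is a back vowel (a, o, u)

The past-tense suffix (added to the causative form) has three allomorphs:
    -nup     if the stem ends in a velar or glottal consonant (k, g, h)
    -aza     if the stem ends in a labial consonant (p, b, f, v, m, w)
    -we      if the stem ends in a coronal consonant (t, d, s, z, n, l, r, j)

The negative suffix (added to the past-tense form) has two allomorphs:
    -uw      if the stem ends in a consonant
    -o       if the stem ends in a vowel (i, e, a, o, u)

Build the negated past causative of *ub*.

ubojweo

*ub* — last vowel /u/ (a back vowel) → -oj → *uboj*.
Since the final consonant of the causative form *uboj* is /j/ (coronal), it takes -we, giving *ubojwe*.
The past-tense form *ubojwe* — final sound /e/ (a vowel) → -o → *ubojweo*.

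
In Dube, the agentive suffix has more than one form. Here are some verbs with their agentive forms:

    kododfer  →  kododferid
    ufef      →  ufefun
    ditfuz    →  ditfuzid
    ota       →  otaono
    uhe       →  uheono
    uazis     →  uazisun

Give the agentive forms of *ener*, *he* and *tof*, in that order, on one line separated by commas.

The suffix is conditioned by the final sound: -un when the stem ends in a voiceless consonant (*ufef*, *uazis*); -id when the stem ends in a voiced consonant (*kododfer*, *ditfuz*); -ono when the stem ends in a vowel (*ota*, *uhe*).
*ener*: final sound = /r/, a voiced consonant → -id → *enerid*.
*he* — final sound /e/ (a vowel) → -ono → *heono*.
The final sound of *tof* is /f/, which is a voiceless consonant, so the suffix is -un, giving *tofun*.

enerid, heono, tofun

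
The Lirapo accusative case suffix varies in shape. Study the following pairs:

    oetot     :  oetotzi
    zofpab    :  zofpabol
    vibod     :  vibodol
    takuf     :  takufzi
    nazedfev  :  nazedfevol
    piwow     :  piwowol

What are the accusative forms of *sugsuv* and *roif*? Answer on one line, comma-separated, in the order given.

The suffix is conditioned by the final consonant: -zi when the stem ends in a voiceless consonant (*oetot*, *takuf*); -ol when the stem ends in a voiced consonant (*zofpab*, *vibod*, *nazedfev*, *piwow*).
*sugsuv* — final consonant /v/ (voiced) → -ol → *sugsuvol*.
The final consonant of *roif* is /f/, which is voiceless, so the suffix is -zi, giving *roifzi*.

sugsuvol, roifzi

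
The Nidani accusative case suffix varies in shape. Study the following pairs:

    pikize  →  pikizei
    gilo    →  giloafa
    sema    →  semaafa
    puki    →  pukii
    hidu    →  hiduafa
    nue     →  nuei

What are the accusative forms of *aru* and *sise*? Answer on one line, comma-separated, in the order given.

Looking at the last vowel of each stem: -i when the last vowel of the stem is a front vowel (*pikize*, *puki*, *nue*); -afa when the last vowel of the stem is a back vowel (*gilo*, *sema*, *hidu*).
The last vowel of *aru* is /u/, which is a back vowel, so the suffix is -afa, giving *aruafa*.
*sise*: last vowel = /e/, a front vowel → -i → *sisei*.

aruafa, sisei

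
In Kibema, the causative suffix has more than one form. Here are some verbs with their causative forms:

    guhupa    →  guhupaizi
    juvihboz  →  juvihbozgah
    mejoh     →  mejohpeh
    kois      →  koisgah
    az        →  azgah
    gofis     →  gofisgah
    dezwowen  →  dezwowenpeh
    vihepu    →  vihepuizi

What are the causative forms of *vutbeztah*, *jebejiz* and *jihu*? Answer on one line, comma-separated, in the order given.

vutbeztahpeh, jebejizgah, jihuizi

Looking at the final sound of each stem: -gah when the stem ends in a sibilant (*juvihboz*, *kois*, *az*, *gofis*); -peh when the stem ends in a non-sibilant consonant (*mejoh*, *dezwowen*); -izi when the stem ends in a vowel (*guhupa*, *vihepu*).
The final sound of *vutbeztah* is /h/, which is a non-sibilant consonant, so the suffix is -peh, giving *vutbeztahpeh*.
*jebejiz* — final sound /z/ (a sibilant) → -gah → *jebejizgah*.
Since the final sound of *jihu* is /u/ (a vowel), it takes -izi, giving *jihuizi*.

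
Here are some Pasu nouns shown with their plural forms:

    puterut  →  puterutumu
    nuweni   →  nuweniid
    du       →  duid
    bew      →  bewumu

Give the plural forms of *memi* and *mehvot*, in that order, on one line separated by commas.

The suffix is conditioned by the final sound: -umu when the stem ends in a consonant (*puterut*, *bew*); -id when the stem ends in a vowel (*nuweni*, *du*).
Since the final sound of *memi* is /i/ (a vowel), it takes -id, giving *memiid*.
The final sound of *mehvot* is /t/, which is a consonant, so the suffix is -umu, giving *mehvotumu*.

memiid, mehvotumu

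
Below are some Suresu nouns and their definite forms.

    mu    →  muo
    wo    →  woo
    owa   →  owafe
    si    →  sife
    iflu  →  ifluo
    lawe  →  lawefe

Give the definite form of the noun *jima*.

The alternation tracks the last vowel of the stem — -o when the last vowel of the stem is a rounded vowel (*mu*, *wo*, *iflu*); -fe when the last vowel of the stem is an unrounded vowel (*owa*, *si*, *lawe*).
*jima* — last vowel /a/ (an unrounded vowel) → -fe → *jimafe*.

jimafe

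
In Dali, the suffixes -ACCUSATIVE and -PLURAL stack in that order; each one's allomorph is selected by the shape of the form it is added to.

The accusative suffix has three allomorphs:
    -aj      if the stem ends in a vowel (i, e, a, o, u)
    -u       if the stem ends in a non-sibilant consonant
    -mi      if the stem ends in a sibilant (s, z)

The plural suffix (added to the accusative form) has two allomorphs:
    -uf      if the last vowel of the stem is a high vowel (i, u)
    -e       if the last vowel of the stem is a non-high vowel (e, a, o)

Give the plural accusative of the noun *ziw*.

*ziw* — final sound /w/ (a non-sibilant consonant) → -u → *ziwu*.
The last vowel of the accusative form *ziwu* is /u/, which is a high vowel, so the plural suffix is -uf, giving *ziwuuf*.

ziwuuf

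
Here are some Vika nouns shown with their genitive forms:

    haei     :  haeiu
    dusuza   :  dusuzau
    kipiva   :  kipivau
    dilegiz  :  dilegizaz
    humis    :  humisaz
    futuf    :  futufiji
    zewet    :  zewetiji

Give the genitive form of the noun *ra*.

The pattern is sibilance of the final sound: -az when the stem ends in a sibilant (*dilegiz*, *humis*); -iji when the stem ends in a non-sibilant consonant (*futuf*, *zewet*); -u when the stem ends in a vowel (*haei*, *dusuza*, *kipiva*).
Since the final sound of *ra* is /a/ (a vowel), it takes -u, giving *rau*.

rau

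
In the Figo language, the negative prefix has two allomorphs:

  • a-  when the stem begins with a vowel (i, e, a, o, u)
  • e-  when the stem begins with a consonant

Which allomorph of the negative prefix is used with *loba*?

*loba* — first sound /l/ (a consonant) → e-.

e-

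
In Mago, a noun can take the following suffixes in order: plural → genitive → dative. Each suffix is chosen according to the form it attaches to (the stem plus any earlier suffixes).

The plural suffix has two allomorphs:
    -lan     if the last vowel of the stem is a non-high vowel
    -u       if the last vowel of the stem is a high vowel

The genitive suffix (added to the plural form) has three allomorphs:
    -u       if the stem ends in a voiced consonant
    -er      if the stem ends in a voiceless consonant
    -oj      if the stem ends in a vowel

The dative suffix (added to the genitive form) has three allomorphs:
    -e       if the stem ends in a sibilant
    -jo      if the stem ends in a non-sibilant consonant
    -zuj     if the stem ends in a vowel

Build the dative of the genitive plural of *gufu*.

gufuuojjo

Since the last vowel of *gufu* is /u/ (a high vowel), it takes -u, giving *gufuu*.
The final sound of the plural form *gufuu* is /u/, which is a vowel, so the genitive suffix is -oj, giving *gufuuoj*.
The final sound of the genitive form *gufuuoj* is /j/, which is a non-sibilant consonant, so the dative suffix is -jo, giving *gufuuojjo*.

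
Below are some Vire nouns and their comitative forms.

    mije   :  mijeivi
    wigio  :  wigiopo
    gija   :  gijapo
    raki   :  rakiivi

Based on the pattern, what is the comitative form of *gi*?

Looking at the last vowel of each stem: -ivi when the last vowel of the stem is a front vowel (*mije*, *raki*); -po when the last vowel of the stem is a back vowel (*wigio*, *gija*).
*gi*: last vowel = /i/, a front vowel → -ivi → *giivi*.

giivi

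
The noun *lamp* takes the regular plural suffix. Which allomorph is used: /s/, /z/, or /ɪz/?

/s/

The stem *lamp* ends in a voiceless non-sibilant consonant.
The plural suffix surfaces as /ɪz/ after sibilants, /s/ after other voiceless consonants, and /z/ after other voiced sounds.
So the plural -s on *lamp* is pronounced /s/.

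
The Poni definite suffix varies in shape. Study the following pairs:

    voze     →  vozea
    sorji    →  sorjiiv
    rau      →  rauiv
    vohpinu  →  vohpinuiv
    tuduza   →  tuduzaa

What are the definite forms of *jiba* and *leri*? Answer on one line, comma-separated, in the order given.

Looking at the last vowel of each stem: -iv when the last vowel of the stem is a high vowel (*sorji*, *rau*, *vohpinu*); -a when the last vowel of the stem is a non-high vowel (*voze*, *tuduza*).
*jiba* — last vowel /a/ (a non-high vowel) → -a → *jibaa*.
*leri*: last vowel = /i/, a high vowel → -iv → *leriiv*.

jibaa, leriiv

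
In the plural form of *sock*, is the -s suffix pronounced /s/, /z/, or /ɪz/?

The stem *sock* ends in a voiceless non-sibilant consonant.
The plural suffix surfaces as /ɪz/ after sibilants, /s/ after other voiceless consonants, and /z/ after other voiced sounds.
So the plural -s on *sock* is pronounced /s/.

/s/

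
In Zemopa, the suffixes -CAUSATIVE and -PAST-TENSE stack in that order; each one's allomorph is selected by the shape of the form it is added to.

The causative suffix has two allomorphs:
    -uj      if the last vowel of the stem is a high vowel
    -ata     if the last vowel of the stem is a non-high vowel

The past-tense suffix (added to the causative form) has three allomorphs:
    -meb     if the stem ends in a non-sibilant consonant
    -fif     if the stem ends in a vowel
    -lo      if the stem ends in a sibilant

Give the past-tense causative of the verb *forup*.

*forup* — last vowel /u/ (a high vowel) → -uj → *forupuj*.
The causative form *forupuj*: final sound = /j/, a non-sibilant consonant → -meb → *forupujmeb*.

forupujmeb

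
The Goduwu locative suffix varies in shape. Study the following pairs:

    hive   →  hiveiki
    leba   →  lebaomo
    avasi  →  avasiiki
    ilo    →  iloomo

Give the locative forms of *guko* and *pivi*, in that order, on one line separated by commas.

The pattern is front/back vowel harmony: -iki when the last vowel of the stem is a front vowel (*hive*, *avasi*); -omo when the last vowel of the stem is a back vowel (*leba*, *ilo*).
*guko* — last vowel /o/ (a back vowel) → -omo → *gukoomo*.
*pivi* — last vowel /i/ (a front vowel) → -iki → *piviiki*.

gukoomo, piviiki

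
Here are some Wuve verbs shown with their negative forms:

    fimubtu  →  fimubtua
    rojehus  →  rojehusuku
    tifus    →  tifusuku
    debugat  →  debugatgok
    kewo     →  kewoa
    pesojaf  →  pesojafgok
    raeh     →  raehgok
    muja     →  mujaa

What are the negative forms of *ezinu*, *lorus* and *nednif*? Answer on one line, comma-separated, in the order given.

ezinua, lorusuku, nednifgok

The alternation tracks the final sound of the stem — -uku when the stem ends in a sibilant (*rojehus*, *tifus*); -gok when the stem ends in a non-sibilant consonant (*debugat*, *pesojaf*, *raeh*); -a when the stem ends in a vowel (*fimubtu*, *kewo*, *muja*).
*ezinu* — final sound /u/ (a vowel) → -a → *ezinua*.
Since the final sound of *lorus* is /s/ (a sibilant), it takes -uku, giving *lorusuku*.
*nednif*: final sound = /f/, a non-sibilant consonant → -gok → *nednifgok*.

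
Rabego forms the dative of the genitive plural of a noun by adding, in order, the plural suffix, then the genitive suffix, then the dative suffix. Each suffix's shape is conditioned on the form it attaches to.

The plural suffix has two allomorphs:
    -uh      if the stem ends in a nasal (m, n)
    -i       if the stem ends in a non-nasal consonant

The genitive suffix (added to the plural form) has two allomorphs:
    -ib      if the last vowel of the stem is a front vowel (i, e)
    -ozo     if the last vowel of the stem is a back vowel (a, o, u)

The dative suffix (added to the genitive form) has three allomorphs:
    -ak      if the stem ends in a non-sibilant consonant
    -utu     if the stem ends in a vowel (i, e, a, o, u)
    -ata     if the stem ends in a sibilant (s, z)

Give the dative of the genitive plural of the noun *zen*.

zenuhozoutu

*zen* — final consonant /n/ (a nasal) → -uh → *zenuh*.
The last vowel of the plural form *zenuh* is /u/, which is a back vowel, so the genitive suffix is -ozo, giving *zenuhozo*.
The genitive form *zenuhozo* — final sound /o/ (a vowel) → -utu → *zenuhozoutu*.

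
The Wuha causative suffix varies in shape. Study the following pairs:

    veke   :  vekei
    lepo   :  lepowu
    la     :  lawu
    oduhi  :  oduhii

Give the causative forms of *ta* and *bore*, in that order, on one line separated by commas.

The suffix is conditioned by the last vowel: -i when the last vowel of the stem is a front vowel (*veke*, *oduhi*); -wu when the last vowel of the stem is a back vowel (*lepo*, *la*).
Since the last vowel of *ta* is /a/ (a back vowel), it takes -wu, giving *tawu*.
The last vowel of *bore* is /e/, which is a front vowel, so the suffix is -i, giving *borei*.

tawu, borei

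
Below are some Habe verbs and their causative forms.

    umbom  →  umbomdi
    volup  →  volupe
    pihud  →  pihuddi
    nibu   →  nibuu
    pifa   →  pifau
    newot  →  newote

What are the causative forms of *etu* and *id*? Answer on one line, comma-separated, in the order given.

etuu, iddi

The suffix is conditioned by the final sound: -e when the stem ends in a voiceless consonant (*volup*, *newot*); -di when the stem ends in a voiced consonant (*umbom*, *pihud*); -u when the stem ends in a vowel (*nibu*, *pifa*).
*etu* — final sound /u/ (a vowel) → -u → *etuu*.
*id*: final sound = /d/, a voiced consonant → -di → *iddi*.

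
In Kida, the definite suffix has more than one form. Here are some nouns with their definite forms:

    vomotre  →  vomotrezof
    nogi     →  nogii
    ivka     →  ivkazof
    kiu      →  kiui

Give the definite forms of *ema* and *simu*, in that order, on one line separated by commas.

The alternation tracks the last vowel of the stem — -i when the last vowel of the stem is a high vowel (*nogi*, *kiu*); -zof when the last vowel of the stem is a non-high vowel (*vomotre*, *ivka*).
The last vowel of *ema* is /a/, which is a non-high vowel, so the suffix is -zof, giving *emazof*.
The last vowel of *simu* is /u/, which is a high vowel, so the suffix is -i, giving *simui*.

emazof, simui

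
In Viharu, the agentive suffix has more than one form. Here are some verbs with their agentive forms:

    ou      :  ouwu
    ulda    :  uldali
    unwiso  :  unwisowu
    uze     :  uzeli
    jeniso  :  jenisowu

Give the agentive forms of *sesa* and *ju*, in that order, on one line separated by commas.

sesali, juwu

The alternation tracks the last vowel of the stem — -wu when the last vowel of the stem is a rounded vowel (*ou*, *unwiso*, *jeniso*); -li when the last vowel of the stem is an unrounded vowel (*ulda*, *uze*).
*sesa* — last vowel /a/ (an unrounded vowel) → -li → *sesali*.
*ju* — last vowel /u/ (a rounded vowel) → -wu → *juwu*.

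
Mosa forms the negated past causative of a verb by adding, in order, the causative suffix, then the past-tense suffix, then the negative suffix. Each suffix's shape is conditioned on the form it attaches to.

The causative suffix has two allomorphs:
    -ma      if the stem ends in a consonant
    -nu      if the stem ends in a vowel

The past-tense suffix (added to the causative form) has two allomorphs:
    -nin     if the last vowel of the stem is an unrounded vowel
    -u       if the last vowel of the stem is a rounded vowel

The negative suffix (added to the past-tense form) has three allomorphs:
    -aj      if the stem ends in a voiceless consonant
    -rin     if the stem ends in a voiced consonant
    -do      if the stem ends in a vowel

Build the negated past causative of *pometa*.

pometanuudo

*pometa*: final sound = /a/, a vowel → -nu → *pometanu*.
Since the last vowel of the causative form *pometanu* is /u/ (a rounded vowel), it takes -u, giving *pometanuu*.
The final sound of the past-tense form *pometanuu* is /u/, which is a vowel, so the negative suffix is -do, giving *pometanuudo*.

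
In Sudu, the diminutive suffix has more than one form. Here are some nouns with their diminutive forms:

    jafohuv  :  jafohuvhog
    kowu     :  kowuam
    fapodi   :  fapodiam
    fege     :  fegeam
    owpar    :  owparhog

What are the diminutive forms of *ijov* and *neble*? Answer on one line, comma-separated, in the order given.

The pattern is consonant vs. vowel: -hog when the stem ends in a consonant (*jafohuv*, *owpar*); -am when the stem ends in a vowel (*kowu*, *fapodi*, *fege*).
*ijov*: final sound = /v/, a consonant → -hog → *ijovhog*.
*neble*: final sound = /e/, a vowel → -am → *nebleam*.

ijovhog, nebleam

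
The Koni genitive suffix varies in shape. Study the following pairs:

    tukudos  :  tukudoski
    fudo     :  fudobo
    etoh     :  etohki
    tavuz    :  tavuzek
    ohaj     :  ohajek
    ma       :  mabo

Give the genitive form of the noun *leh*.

The suffix is conditioned by the final sound: -ki when the stem ends in a voiceless consonant (*tukudos*, *etoh*); -ek when the stem ends in a voiced consonant (*tavuz*, *ohaj*); -bo when the stem ends in a vowel (*fudo*, *ma*).
*leh*: final sound = /h/, a voiceless consonant → -ki → *lehki*.

lehki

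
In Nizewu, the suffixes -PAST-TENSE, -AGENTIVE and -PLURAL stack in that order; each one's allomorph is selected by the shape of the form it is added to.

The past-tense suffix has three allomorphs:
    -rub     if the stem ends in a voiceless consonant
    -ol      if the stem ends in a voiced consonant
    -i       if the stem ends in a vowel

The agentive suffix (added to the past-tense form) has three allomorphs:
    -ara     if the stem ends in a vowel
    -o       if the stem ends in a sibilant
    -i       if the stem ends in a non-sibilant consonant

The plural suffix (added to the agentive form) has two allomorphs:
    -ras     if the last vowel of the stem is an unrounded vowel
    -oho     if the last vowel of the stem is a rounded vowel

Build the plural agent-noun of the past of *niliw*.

niliwoliras

*niliw* — final sound /w/ (a voiced consonant) → -ol → *niliwol*.
The past-tense form *niliwol* — final sound /l/ (a non-sibilant consonant) → -i → *niliwoli*.
The agentive form *niliwoli*: last vowel = /i/, an unrounded vowel → -ras → *niliwoliras*.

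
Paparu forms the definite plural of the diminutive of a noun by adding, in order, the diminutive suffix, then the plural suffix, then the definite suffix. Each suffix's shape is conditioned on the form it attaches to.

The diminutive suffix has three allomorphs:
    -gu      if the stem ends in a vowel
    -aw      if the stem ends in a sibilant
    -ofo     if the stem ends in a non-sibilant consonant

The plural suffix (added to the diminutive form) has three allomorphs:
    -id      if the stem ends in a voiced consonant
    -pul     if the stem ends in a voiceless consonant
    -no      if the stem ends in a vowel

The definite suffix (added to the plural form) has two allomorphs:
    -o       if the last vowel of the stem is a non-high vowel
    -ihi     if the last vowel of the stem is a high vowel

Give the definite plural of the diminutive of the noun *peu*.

peugunoo

*peu*: final sound = /u/, a vowel → -gu → *peugu*.
Since the final sound of the diminutive form *peugu* is /u/ (a vowel), it takes -no, giving *peuguno*.
The plural form *peuguno* — last vowel /o/ (a non-high vowel) → -o → *peugunoo*.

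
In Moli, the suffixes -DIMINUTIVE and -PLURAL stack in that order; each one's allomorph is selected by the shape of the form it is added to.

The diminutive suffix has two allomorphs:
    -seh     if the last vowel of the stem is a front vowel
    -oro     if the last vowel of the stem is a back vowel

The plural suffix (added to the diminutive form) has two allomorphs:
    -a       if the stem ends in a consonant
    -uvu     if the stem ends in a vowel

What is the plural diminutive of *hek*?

Since the last vowel of *hek* is /e/ (a front vowel), it takes -seh, giving *hekseh*.
The diminutive form *hekseh*: final sound = /h/, a consonant → -a → *hekseha*.

hekseha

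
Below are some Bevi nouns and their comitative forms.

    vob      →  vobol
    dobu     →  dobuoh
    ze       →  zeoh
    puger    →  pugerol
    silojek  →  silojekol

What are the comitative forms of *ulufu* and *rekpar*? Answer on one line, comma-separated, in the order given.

ulufuoh, rekparol

The pattern is consonant vs. vowel: -ol when the stem ends in a consonant (*vob*, *puger*, *silojek*); -oh when the stem ends in a vowel (*dobu*, *ze*).
The final sound of *ulufu* is /u/, which is a vowel, so the suffix is -oh, giving *ulufuoh*.
The final sound of *rekpar* is /r/, which is a consonant, so the suffix is -ol, giving *rekparol*.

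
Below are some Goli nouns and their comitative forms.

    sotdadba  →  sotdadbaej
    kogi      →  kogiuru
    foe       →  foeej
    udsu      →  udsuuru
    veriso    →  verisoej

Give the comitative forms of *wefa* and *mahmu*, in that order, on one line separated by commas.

Looking at the last vowel of each stem: -uru when the last vowel of the stem is a high vowel (*kogi*, *udsu*); -ej when the last vowel of the stem is a non-high vowel (*sotdadba*, *foe*, *veriso*).
The last vowel of *wefa* is /a/, which is a non-high vowel, so the suffix is -ej, giving *wefaej*.
*mahmu*: last vowel = /u/, a high vowel → -uru → *mahmuuru*.

wefaej, mahmuuru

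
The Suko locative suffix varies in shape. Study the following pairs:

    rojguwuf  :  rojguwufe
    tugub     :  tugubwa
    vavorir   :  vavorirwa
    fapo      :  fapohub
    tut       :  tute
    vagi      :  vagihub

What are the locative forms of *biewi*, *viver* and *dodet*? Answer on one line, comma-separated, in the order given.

biewihub, viverwa, dodete

The pattern is voicing of the final sound: -e when the stem ends in a voiceless consonant (*rojguwuf*, *tut*); -wa when the stem ends in a voiced consonant (*tugub*, *vavorir*); -hub when the stem ends in a vowel (*fapo*, *vagi*).
*biewi* — final sound /i/ (a vowel) → -hub → *biewihub*.
*viver* — final sound /r/ (a voiced consonant) → -wa → *viverwa*.
*dodet* — final sound /t/ (a voiceless consonant) → -e → *dodete*.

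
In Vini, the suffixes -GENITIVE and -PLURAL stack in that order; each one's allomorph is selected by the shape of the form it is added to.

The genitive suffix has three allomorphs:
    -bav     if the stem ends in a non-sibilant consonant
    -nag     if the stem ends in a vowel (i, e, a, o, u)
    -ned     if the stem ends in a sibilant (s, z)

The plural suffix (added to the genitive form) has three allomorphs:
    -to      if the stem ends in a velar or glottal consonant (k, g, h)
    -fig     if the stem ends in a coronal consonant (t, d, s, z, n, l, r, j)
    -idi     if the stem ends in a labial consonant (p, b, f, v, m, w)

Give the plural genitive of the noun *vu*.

*vu*: final sound = /u/, a vowel → -nag → *vunag*.
The final consonant of the genitive form *vunag* is /g/, which is velar/glottal, so the plural suffix is -to, giving *vunagto*.

vunagto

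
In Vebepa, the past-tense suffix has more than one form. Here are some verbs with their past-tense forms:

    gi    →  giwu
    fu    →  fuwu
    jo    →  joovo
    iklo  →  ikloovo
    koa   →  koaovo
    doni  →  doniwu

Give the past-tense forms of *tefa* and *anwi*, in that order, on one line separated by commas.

tefaovo, anwiwu

The suffix is conditioned by the last vowel: -wu when the last vowel of the stem is a high vowel (*gi*, *fu*, *doni*); -ovo when the last vowel of the stem is a non-high vowel (*jo*, *iklo*, *koa*).
*tefa* — last vowel /a/ (a non-high vowel) → -ovo → *tefaovo*.
The last vowel of *anwi* is /i/, which is a high vowel, so the suffix is -wu, giving *anwiwu*.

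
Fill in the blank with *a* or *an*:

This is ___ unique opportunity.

a

The indefinite article is chosen by the initial *sound* of the following word, not its spelling.
*unique* begins with the sound /juː/ (u pronounced /juː/) — a consonant sound.
So the article is *a*: This is a unique opportunity.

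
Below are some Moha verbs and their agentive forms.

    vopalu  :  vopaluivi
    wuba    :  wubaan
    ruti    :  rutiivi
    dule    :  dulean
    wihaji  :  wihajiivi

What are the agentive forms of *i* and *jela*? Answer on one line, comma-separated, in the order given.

The suffix is conditioned by the last vowel: -ivi when the last vowel of the stem is a high vowel (*vopalu*, *ruti*, *wihaji*); -an when the last vowel of the stem is a non-high vowel (*wuba*, *dule*).
*i* — last vowel /i/ (a high vowel) → -ivi → *iivi*.
*jela*: last vowel = /a/, a non-high vowel → -an → *jelaan*.

iivi, jelaan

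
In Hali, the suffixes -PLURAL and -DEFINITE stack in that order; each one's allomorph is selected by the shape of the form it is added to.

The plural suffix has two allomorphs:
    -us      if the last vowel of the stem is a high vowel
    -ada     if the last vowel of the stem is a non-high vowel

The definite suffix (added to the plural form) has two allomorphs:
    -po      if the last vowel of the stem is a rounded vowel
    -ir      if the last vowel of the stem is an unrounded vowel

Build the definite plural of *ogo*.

ogoadair

The last vowel of *ogo* is /o/, which is a non-high vowel, so the plural suffix is -ada, giving *ogoada*.
The last vowel of the plural form *ogoada* is /a/, which is an unrounded vowel, so the definite suffix is -ir, giving *ogoadair*.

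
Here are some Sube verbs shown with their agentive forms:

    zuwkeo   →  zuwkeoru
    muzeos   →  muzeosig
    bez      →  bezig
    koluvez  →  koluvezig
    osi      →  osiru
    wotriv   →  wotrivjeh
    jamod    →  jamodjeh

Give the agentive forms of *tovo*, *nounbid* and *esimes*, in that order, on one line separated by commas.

The suffix is conditioned by the final sound: -ig when the stem ends in a sibilant (*muzeos*, *bez*, *koluvez*); -jeh when the stem ends in a non-sibilant consonant (*wotriv*, *jamod*); -ru when the stem ends in a vowel (*zuwkeo*, *osi*).
*tovo*: final sound = /o/, a vowel → -ru → *tovoru*.
The final sound of *nounbid* is /d/, which is a non-sibilant consonant, so the suffix is -jeh, giving *nounbidjeh*.
*esimes* — final sound /s/ (a sibilant) → -ig → *esimesig*.

tovoru, nounbidjeh, esimesig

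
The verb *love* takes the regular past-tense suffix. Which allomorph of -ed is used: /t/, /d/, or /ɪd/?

The stem *love* ends in a voiced sound other than /d/.
The -ed suffix is realized as /ɪd/ after /t, d/; as /t/ after other voiceless consonants; and as /d/ after other voiced sounds.
So -ed on *love* is pronounced /d/.

/d/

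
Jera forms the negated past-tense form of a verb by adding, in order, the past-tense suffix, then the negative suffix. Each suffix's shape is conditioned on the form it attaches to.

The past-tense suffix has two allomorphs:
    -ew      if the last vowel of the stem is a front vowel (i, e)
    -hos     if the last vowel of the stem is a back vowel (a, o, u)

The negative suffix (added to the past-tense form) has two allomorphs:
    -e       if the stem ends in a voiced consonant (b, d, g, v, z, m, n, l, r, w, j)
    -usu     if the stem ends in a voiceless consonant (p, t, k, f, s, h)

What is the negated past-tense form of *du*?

duhosusu

*du* — last vowel /u/ (a back vowel) → -hos → *duhos*.
The final consonant of the past-tense form *duhos* is /s/, which is voiceless, so the negative suffix is -usu, giving *duhosusu*.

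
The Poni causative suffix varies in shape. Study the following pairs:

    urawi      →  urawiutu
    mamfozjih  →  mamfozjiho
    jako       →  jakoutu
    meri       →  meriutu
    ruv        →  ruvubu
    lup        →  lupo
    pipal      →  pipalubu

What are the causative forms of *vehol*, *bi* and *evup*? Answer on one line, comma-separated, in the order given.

veholubu, biutu, evupo

Looking at the final sound of each stem: -o when the stem ends in a voiceless consonant (*mamfozjih*, *lup*); -ubu when the stem ends in a voiced consonant (*ruv*, *pipal*); -utu when the stem ends in a vowel (*urawi*, *jako*, *meri*).
*vehol* — final sound /l/ (a voiced consonant) → -ubu → *veholubu*.
Since the final sound of *bi* is /i/ (a vowel), it takes -utu, giving *biutu*.
*evup*: final sound = /p/, a voiceless consonant → -o → *evupo*.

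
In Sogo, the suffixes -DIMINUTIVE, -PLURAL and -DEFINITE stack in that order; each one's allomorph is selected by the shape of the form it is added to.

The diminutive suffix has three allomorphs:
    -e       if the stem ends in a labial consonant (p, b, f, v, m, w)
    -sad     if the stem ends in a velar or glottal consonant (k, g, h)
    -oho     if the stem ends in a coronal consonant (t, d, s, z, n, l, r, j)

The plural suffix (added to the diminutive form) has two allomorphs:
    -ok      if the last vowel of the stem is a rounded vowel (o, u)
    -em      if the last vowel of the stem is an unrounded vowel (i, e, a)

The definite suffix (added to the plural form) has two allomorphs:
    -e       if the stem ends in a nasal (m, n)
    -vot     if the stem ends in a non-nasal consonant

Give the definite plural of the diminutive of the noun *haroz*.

Since the final consonant of *haroz* is /z/ (coronal), it takes -oho, giving *harozoho*.
The last vowel of the diminutive form *harozoho* is /o/, which is a rounded vowel, so the plural suffix is -ok, giving *harozohook*.
The final consonant of the plural form *harozohook* is /k/, which is non-nasal, so the definite suffix is -vot, giving *harozohookvot*.

harozohookvot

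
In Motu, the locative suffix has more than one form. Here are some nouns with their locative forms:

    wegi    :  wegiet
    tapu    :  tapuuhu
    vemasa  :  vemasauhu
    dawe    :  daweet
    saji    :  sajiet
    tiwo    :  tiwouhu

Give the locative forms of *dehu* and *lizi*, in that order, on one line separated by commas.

Looking at the last vowel of each stem: -et when the last vowel of the stem is a front vowel (*wegi*, *dawe*, *saji*); -uhu when the last vowel of the stem is a back vowel (*tapu*, *vemasa*, *tiwo*).
*dehu* — last vowel /u/ (a back vowel) → -uhu → *dehuuhu*.
Since the last vowel of *lizi* is /i/ (a front vowel), it takes -et, giving *liziet*.

dehuuhu, liziet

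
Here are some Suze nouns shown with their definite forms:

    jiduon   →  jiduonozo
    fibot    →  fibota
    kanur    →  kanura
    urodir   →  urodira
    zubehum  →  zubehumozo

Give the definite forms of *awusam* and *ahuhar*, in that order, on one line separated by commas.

awusamozo, ahuhara

The pattern is nasality of the final consonant: -ozo when the stem ends in a nasal (*jiduon*, *zubehum*); -a when the stem ends in a non-nasal consonant (*fibot*, *kanur*, *urodir*).
The final consonant of *awusam* is /m/, which is a nasal, so the suffix is -ozo, giving *awusamozo*.
The final consonant of *ahuhar* is /r/, which is non-nasal, so the suffix is -a, giving *ahuhara*.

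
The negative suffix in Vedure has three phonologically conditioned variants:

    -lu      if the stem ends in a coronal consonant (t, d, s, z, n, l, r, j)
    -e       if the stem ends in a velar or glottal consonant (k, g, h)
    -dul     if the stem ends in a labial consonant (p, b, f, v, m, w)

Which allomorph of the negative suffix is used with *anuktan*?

-lu

*anuktan*: final consonant = /n/, coronal → -lu.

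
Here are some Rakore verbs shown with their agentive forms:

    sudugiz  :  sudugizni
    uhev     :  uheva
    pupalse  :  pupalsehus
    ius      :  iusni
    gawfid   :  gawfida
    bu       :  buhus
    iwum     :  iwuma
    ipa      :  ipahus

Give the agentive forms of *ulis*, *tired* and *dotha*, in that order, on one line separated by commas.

The suffix is conditioned by the final sound: -ni when the stem ends in a sibilant (*sudugiz*, *ius*); -a when the stem ends in a non-sibilant consonant (*uhev*, *gawfid*, *iwum*); -hus when the stem ends in a vowel (*pupalse*, *bu*, *ipa*).
Since the final sound of *ulis* is /s/ (a sibilant), it takes -ni, giving *ulisni*.
Since the final sound of *tired* is /d/ (a non-sibilant consonant), it takes -a, giving *tireda*.
Since the final sound of *dotha* is /a/ (a vowel), it takes -hus, giving *dothahus*.

ulisni, tireda, dothahus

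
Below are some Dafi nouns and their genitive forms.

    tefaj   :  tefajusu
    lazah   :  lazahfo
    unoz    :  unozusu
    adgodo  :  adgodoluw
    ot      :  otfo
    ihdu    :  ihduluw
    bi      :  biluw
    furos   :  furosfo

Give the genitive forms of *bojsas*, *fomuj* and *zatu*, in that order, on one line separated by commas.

The pattern is voicing of the final sound: -fo when the stem ends in a voiceless consonant (*lazah*, *ot*, *furos*); -usu when the stem ends in a voiced consonant (*tefaj*, *unoz*); -luw when the stem ends in a vowel (*adgodo*, *ihdu*, *bi*).
Since the final sound of *bojsas* is /s/ (a voiceless consonant), it takes -fo, giving *bojsasfo*.
*fomuj* — final sound /j/ (a voiced consonant) → -usu → *fomujusu*.
*zatu*: final sound = /u/, a vowel → -luw → *zatuluw*.

bojsasfo, fomujusu, zatuluw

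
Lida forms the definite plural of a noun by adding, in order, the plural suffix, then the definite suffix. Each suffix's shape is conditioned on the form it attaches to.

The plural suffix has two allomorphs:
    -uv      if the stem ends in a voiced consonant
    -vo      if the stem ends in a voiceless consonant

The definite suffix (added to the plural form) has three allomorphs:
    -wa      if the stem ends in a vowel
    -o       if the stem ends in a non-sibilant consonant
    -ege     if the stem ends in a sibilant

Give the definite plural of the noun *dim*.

dimuvo

*dim* — final consonant /m/ (voiced) → -uv → *dimuv*.
The final sound of the plural form *dimuv* is /v/, which is a non-sibilant consonant, so the definite suffix is -o, giving *dimuvo*.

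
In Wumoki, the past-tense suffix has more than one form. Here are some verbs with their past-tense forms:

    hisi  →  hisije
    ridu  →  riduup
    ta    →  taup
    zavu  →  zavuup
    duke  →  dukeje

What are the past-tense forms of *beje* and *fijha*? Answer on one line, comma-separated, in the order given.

bejeje, fijhaup

The pattern is front/back vowel harmony: -je when the last vowel of the stem is a front vowel (*hisi*, *duke*); -up when the last vowel of the stem is a back vowel (*ridu*, *ta*, *zavu*).
*beje*: last vowel = /e/, a front vowel → -je → *bejeje*.
The last vowel of *fijha* is /a/, which is a back vowel, so the suffix is -up, giving *fijhaup*.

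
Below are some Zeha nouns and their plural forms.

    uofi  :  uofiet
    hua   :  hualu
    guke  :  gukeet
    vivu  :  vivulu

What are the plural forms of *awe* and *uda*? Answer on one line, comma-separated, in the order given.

aweet, udalu

Looking at the last vowel of each stem: -et when the last vowel of the stem is a front vowel (*uofi*, *guke*); -lu when the last vowel of the stem is a back vowel (*hua*, *vivu*).
The last vowel of *awe* is /e/, which is a front vowel, so the suffix is -et, giving *aweet*.
Since the last vowel of *uda* is /a/ (a back vowel), it takes -lu, giving *udalu*.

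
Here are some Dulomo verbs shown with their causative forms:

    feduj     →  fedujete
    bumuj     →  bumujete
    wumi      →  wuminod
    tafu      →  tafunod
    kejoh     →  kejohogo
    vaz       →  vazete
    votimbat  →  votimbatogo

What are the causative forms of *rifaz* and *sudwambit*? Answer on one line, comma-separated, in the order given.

rifazete, sudwambitogo

The alternation tracks the final sound of the stem — -ogo when the stem ends in a voiceless consonant (*kejoh*, *votimbat*); -ete when the stem ends in a voiced consonant (*feduj*, *bumuj*, *vaz*); -nod when the stem ends in a vowel (*wumi*, *tafu*).
*rifaz* — final sound /z/ (a voiced consonant) → -ete → *rifazete*.
*sudwambit* — final sound /t/ (a voiceless consonant) → -ogo → *sudwambitogo*.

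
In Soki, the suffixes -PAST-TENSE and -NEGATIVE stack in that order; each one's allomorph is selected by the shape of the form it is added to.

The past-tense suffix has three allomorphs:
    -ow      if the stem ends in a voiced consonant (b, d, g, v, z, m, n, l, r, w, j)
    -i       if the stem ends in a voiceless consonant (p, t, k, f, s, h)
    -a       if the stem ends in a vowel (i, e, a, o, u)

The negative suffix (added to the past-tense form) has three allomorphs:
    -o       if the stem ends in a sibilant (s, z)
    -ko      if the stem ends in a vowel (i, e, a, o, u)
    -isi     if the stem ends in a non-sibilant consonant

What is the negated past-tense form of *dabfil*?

dabfilowisi

*dabfil* — final sound /l/ (a voiced consonant) → -ow → *dabfilow*.
The past-tense form *dabfilow*: final sound = /w/, a non-sibilant consonant → -isi → *dabfilowisi*.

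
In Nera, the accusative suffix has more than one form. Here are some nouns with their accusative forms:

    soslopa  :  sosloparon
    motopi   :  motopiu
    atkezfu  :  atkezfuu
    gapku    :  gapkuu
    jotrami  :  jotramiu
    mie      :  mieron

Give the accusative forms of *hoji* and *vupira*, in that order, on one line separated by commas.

The suffix is conditioned by the last vowel: -u when the last vowel of the stem is a high vowel (*motopi*, *atkezfu*, *gapku*, *jotrami*); -ron when the last vowel of the stem is a non-high vowel (*soslopa*, *mie*).
*hoji* — last vowel /i/ (a high vowel) → -u → *hojiu*.
*vupira* — last vowel /a/ (a non-high vowel) → -ron → *vupiraron*.

hojiu, vupiraron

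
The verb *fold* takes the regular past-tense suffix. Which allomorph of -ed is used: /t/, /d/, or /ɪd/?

The stem *fold* ends in /t/ or /d/.
The -ed suffix is realized as /ɪd/ after /t, d/; as /t/ after other voiceless consonants; and as /d/ after other voiced sounds.
So -ed on *fold* is pronounced /ɪd/.

/ɪd/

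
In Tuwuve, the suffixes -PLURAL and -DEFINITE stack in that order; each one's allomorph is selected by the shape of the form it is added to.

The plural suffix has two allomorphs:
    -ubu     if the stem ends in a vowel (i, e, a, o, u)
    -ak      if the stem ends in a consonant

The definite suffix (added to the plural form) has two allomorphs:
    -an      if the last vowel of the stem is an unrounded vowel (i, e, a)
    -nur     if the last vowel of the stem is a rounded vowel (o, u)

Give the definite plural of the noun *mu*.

muubunur

*mu*: final sound = /u/, a vowel → -ubu → *muubu*.
The plural form *muubu* — last vowel /u/ (a rounded vowel) → -nur → *muubunur*.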